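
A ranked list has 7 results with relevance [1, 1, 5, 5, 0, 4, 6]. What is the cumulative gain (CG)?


Cumulative Gain = sum of relevance scores
Position 1: rel=1, running sum=1
Position 2: rel=1, running sum=2
Position 3: rel=5, running sum=7
Position 4: rel=5, running sum=12
Position 5: rel=0, running sum=12
Position 6: rel=4, running sum=16
Position 7: rel=6, running sum=22
CG = 22

22


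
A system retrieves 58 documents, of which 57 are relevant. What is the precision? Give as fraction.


Precision = relevant_retrieved / total_retrieved
= 57 / 58
= 57 / (57 + 1)
= 57/58

57/58


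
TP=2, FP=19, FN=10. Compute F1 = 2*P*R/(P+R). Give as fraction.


F1 = 2 * P * R / (P + R)
P = TP/(TP+FP) = 2/21 = 2/21
R = TP/(TP+FN) = 2/12 = 1/6
2 * P * R = 2 * 2/21 * 1/6 = 2/63
P + R = 2/21 + 1/6 = 11/42
F1 = 2/63 / 11/42 = 4/33

4/33


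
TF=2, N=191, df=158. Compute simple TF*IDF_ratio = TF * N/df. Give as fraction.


TF * (N/df)
= 2 * (191/158)
= 2 * 191/158
= 191/79

191/79


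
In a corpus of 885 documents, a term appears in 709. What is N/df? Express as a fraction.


IDF ratio = N / df
= 885 / 709
= 885/709

885/709


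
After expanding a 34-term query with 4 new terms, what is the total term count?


Original terms: 34
Expansion terms: 4
Total = 34 + 4 = 38

38


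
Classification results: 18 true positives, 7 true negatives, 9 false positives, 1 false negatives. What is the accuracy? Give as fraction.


Accuracy = (TP + TN) / (TP + TN + FP + FN)
TP + TN = 18 + 7 = 25
Total = 18 + 7 + 9 + 1 = 35
Accuracy = 25 / 35 = 5/7

5/7


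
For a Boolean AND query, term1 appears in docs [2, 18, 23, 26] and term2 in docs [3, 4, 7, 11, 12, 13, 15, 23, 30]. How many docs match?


Boolean AND: find intersection of posting lists
term1 docs: [2, 18, 23, 26]
term2 docs: [3, 4, 7, 11, 12, 13, 15, 23, 30]
Intersection: [23]
|intersection| = 1

1


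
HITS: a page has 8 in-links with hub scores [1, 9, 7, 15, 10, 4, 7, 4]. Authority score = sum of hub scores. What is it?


Authority = sum of hub scores of in-linkers
In-link 1: hub score = 1
In-link 2: hub score = 9
In-link 3: hub score = 7
In-link 4: hub score = 15
In-link 5: hub score = 10
In-link 6: hub score = 4
In-link 7: hub score = 7
In-link 8: hub score = 4
Authority = 1 + 9 + 7 + 15 + 10 + 4 + 7 + 4 = 57

57


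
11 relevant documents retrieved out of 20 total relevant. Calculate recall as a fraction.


Recall = retrieved_relevant / total_relevant
= 11 / 20
= 11 / (11 + 9)
= 11/20

11/20


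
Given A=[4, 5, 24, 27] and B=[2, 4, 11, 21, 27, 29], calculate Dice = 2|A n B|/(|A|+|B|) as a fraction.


A intersect B = [4, 27]
|A intersect B| = 2
|A| = 4, |B| = 6
Dice = 2*2 / (4+6)
= 4 / 10 = 2/5

2/5


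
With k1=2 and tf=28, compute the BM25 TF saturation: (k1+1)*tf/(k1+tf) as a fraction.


BM25 TF component = (k1+1)*tf / (k1+tf)
k1 = 2, tf = 28
Numerator = (2+1)*28 = 84
Denominator = 2 + 28 = 30
= 84/30 = 14/5

14/5


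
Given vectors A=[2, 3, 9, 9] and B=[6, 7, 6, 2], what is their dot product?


Dot product = sum of element-wise products
A[0]*B[0] = 2*6 = 12
A[1]*B[1] = 3*7 = 21
A[2]*B[2] = 9*6 = 54
A[3]*B[3] = 9*2 = 18
Sum = 12 + 21 + 54 + 18 = 105

105


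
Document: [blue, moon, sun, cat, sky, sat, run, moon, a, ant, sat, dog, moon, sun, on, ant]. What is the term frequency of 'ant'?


Document has 16 words
Scanning for 'ant':
Found at positions: [9, 15]
Count = 2

2


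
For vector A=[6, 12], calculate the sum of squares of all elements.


|A|^2 = sum of squared components
A[0]^2 = 6^2 = 36
A[1]^2 = 12^2 = 144
Sum = 36 + 144 = 180

180


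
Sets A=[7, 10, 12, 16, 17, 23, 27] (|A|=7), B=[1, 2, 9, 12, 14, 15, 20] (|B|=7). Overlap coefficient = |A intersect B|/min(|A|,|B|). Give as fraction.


A intersect B = [12]
|A intersect B| = 1
min(|A|, |B|) = min(7, 7) = 7
Overlap = 1 / 7 = 1/7

1/7


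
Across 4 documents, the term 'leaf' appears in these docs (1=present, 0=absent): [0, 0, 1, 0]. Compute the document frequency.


Checking each document for 'leaf':
Doc 1: absent
Doc 2: absent
Doc 3: present
Doc 4: absent
df = sum of presences = 0 + 0 + 1 + 0 = 1

1


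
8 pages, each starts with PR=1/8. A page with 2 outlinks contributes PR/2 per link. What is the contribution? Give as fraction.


Initial PR = 1/8 = 1/8
Outlinks = 2
Contribution per link = PR / outlinks
= 1/8 / 2
= 1/16

1/16


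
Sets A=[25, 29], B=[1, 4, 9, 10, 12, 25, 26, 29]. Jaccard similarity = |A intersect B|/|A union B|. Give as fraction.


A intersect B = [25, 29]
|A intersect B| = 2
A union B = [1, 4, 9, 10, 12, 25, 26, 29]
|A union B| = 8
Jaccard = 2/8 = 1/4

1/4


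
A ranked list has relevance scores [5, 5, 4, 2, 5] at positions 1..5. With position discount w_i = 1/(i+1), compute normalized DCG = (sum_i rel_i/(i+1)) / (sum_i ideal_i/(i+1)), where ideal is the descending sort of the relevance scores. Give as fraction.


Position discount weights w_i = 1/(i+1) for i=1..5:
Weights = [1/2, 1/3, 1/4, 1/5, 1/6]
Actual relevance: [5, 5, 4, 2, 5]
DCG = 5/2 + 5/3 + 4/4 + 2/5 + 5/6 = 32/5
Ideal relevance (sorted desc): [5, 5, 5, 4, 2]
Ideal DCG = 5/2 + 5/3 + 5/4 + 4/5 + 2/6 = 131/20
nDCG = DCG / ideal_DCG = 32/5 / 131/20 = 128/131

128/131


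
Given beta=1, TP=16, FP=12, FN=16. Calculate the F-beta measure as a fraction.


P = TP/(TP+FP) = 16/28 = 4/7
R = TP/(TP+FN) = 16/32 = 1/2
beta^2 = 1^2 = 1
(1 + beta^2) = 2
Numerator = (1+beta^2)*P*R = 4/7
Denominator = beta^2*P + R = 4/7 + 1/2 = 15/14
F_beta = 8/15

8/15


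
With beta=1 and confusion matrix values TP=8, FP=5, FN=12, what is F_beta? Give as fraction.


P = TP/(TP+FP) = 8/13 = 8/13
R = TP/(TP+FN) = 8/20 = 2/5
beta^2 = 1^2 = 1
(1 + beta^2) = 2
Numerator = (1+beta^2)*P*R = 32/65
Denominator = beta^2*P + R = 8/13 + 2/5 = 66/65
F_beta = 16/33

16/33


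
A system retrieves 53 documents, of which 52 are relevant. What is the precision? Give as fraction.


Precision = relevant_retrieved / total_retrieved
= 52 / 53
= 52 / (52 + 1)
= 52/53

52/53


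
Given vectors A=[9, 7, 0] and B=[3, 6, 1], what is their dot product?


Dot product = sum of element-wise products
A[0]*B[0] = 9*3 = 27
A[1]*B[1] = 7*6 = 42
A[2]*B[2] = 0*1 = 0
Sum = 27 + 42 + 0 = 69

69


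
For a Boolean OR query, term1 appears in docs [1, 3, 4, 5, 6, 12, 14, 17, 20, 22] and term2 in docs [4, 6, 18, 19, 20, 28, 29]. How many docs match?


Boolean OR: find union of posting lists
term1 docs: [1, 3, 4, 5, 6, 12, 14, 17, 20, 22]
term2 docs: [4, 6, 18, 19, 20, 28, 29]
Union: [1, 3, 4, 5, 6, 12, 14, 17, 18, 19, 20, 22, 28, 29]
|union| = 14

14


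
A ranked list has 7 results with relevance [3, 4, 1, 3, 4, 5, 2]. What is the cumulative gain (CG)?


Cumulative Gain = sum of relevance scores
Position 1: rel=3, running sum=3
Position 2: rel=4, running sum=7
Position 3: rel=1, running sum=8
Position 4: rel=3, running sum=11
Position 5: rel=4, running sum=15
Position 6: rel=5, running sum=20
Position 7: rel=2, running sum=22
CG = 22

22


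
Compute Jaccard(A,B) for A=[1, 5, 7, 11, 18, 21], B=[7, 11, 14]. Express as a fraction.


A intersect B = [7, 11]
|A intersect B| = 2
A union B = [1, 5, 7, 11, 14, 18, 21]
|A union B| = 7
Jaccard = 2/7 = 2/7

2/7


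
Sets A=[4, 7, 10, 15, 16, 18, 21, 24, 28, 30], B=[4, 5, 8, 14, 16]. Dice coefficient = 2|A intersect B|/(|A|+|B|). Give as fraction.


A intersect B = [4, 16]
|A intersect B| = 2
|A| = 10, |B| = 5
Dice = 2*2 / (10+5)
= 4 / 15 = 4/15

4/15


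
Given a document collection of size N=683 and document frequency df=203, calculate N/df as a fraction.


IDF ratio = N / df
= 683 / 203
= 683/203

683/203


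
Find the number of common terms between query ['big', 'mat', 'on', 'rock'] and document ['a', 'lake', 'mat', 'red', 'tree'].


Query terms: ['big', 'mat', 'on', 'rock']
Document terms: ['a', 'lake', 'mat', 'red', 'tree']
Common terms: ['mat']
Overlap count = 1

1


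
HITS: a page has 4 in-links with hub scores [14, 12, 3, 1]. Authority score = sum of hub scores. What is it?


Authority = sum of hub scores of in-linkers
In-link 1: hub score = 14
In-link 2: hub score = 12
In-link 3: hub score = 3
In-link 4: hub score = 1
Authority = 14 + 12 + 3 + 1 = 30

30


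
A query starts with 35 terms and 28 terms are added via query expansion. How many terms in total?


Original terms: 35
Expansion terms: 28
Total = 35 + 28 = 63

63


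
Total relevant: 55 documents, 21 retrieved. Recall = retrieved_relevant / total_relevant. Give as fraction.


Recall = retrieved_relevant / total_relevant
= 21 / 55
= 21 / (21 + 34)
= 21/55

21/55


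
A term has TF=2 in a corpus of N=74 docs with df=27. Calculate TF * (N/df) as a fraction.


TF * (N/df)
= 2 * (74/27)
= 2 * 74/27
= 148/27

148/27


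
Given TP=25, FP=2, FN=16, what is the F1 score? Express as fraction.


F1 = 2 * P * R / (P + R)
P = TP/(TP+FP) = 25/27 = 25/27
R = TP/(TP+FN) = 25/41 = 25/41
2 * P * R = 2 * 25/27 * 25/41 = 1250/1107
P + R = 25/27 + 25/41 = 1700/1107
F1 = 1250/1107 / 1700/1107 = 25/34

25/34


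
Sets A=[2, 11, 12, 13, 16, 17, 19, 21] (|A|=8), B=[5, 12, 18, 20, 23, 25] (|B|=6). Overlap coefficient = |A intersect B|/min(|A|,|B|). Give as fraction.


A intersect B = [12]
|A intersect B| = 1
min(|A|, |B|) = min(8, 6) = 6
Overlap = 1 / 6 = 1/6

1/6


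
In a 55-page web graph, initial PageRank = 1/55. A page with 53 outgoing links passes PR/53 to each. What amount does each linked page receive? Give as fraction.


Initial PR = 1/55 = 1/55
Outlinks = 53
Contribution per link = PR / outlinks
= 1/55 / 53
= 1/2915

1/2915


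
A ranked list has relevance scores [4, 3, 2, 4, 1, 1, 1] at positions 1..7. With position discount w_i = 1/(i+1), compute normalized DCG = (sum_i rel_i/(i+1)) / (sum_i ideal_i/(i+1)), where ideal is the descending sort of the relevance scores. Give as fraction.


Position discount weights w_i = 1/(i+1) for i=1..7:
Weights = [1/2, 1/3, 1/4, 1/5, 1/6, 1/7, 1/8]
Actual relevance: [4, 3, 2, 4, 1, 1, 1]
DCG = 4/2 + 3/3 + 2/4 + 4/5 + 1/6 + 1/7 + 1/8 = 3977/840
Ideal relevance (sorted desc): [4, 4, 3, 2, 1, 1, 1]
Ideal DCG = 4/2 + 4/3 + 3/4 + 2/5 + 1/6 + 1/7 + 1/8 = 1377/280
nDCG = DCG / ideal_DCG = 3977/840 / 1377/280 = 3977/4131

3977/4131


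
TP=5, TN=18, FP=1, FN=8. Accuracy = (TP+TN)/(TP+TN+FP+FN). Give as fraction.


Accuracy = (TP + TN) / (TP + TN + FP + FN)
TP + TN = 5 + 18 = 23
Total = 5 + 18 + 1 + 8 = 32
Accuracy = 23 / 32 = 23/32

23/32


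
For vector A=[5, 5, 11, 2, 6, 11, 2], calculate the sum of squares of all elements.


|A|^2 = sum of squared components
A[0]^2 = 5^2 = 25
A[1]^2 = 5^2 = 25
A[2]^2 = 11^2 = 121
A[3]^2 = 2^2 = 4
A[4]^2 = 6^2 = 36
A[5]^2 = 11^2 = 121
A[6]^2 = 2^2 = 4
Sum = 25 + 25 + 121 + 4 + 36 + 121 + 4 = 336

336


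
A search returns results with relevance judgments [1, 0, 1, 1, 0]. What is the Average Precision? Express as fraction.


Computing P@k for each relevant position:
Position 1: relevant, P@1 = 1/1 = 1
Position 2: not relevant
Position 3: relevant, P@3 = 2/3 = 2/3
Position 4: relevant, P@4 = 3/4 = 3/4
Position 5: not relevant
Sum of P@k = 1 + 2/3 + 3/4 = 29/12
AP = 29/12 / 3 = 29/36

29/36


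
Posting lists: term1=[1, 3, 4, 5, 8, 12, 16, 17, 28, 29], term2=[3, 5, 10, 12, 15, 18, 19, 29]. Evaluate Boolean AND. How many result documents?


Boolean AND: find intersection of posting lists
term1 docs: [1, 3, 4, 5, 8, 12, 16, 17, 28, 29]
term2 docs: [3, 5, 10, 12, 15, 18, 19, 29]
Intersection: [3, 5, 12, 29]
|intersection| = 4

4


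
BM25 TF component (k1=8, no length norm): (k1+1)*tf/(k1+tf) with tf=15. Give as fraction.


BM25 TF component = (k1+1)*tf / (k1+tf)
k1 = 8, tf = 15
Numerator = (8+1)*15 = 135
Denominator = 8 + 15 = 23
= 135/23 = 135/23

135/23


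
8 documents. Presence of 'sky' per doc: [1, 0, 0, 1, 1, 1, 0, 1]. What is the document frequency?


Checking each document for 'sky':
Doc 1: present
Doc 2: absent
Doc 3: absent
Doc 4: present
Doc 5: present
Doc 6: present
Doc 7: absent
Doc 8: present
df = sum of presences = 1 + 0 + 0 + 1 + 1 + 1 + 0 + 1 = 5

5


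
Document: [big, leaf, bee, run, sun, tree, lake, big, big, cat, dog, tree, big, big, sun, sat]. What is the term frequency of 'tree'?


Document has 16 words
Scanning for 'tree':
Found at positions: [5, 11]
Count = 2

2


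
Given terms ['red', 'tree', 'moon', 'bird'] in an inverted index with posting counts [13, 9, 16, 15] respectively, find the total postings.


Summing posting list sizes:
'red': 13 postings
'tree': 9 postings
'moon': 16 postings
'bird': 15 postings
Total = 13 + 9 + 16 + 15 = 53

53


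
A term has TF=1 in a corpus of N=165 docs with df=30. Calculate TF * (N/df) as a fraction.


TF * (N/df)
= 1 * (165/30)
= 1 * 11/2
= 11/2

11/2


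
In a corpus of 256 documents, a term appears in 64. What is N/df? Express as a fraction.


IDF ratio = N / df
= 256 / 64
= 4

4


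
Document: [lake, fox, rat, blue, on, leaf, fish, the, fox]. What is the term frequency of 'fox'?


Document has 9 words
Scanning for 'fox':
Found at positions: [1, 8]
Count = 2

2


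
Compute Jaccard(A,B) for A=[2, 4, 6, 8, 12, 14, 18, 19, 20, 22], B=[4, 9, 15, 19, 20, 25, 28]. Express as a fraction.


A intersect B = [4, 19, 20]
|A intersect B| = 3
A union B = [2, 4, 6, 8, 9, 12, 14, 15, 18, 19, 20, 22, 25, 28]
|A union B| = 14
Jaccard = 3/14 = 3/14

3/14


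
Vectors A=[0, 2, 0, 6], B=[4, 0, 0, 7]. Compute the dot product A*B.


Dot product = sum of element-wise products
A[0]*B[0] = 0*4 = 0
A[1]*B[1] = 2*0 = 0
A[2]*B[2] = 0*0 = 0
A[3]*B[3] = 6*7 = 42
Sum = 0 + 0 + 0 + 42 = 42

42


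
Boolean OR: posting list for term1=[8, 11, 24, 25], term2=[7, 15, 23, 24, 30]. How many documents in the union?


Boolean OR: find union of posting lists
term1 docs: [8, 11, 24, 25]
term2 docs: [7, 15, 23, 24, 30]
Union: [7, 8, 11, 15, 23, 24, 25, 30]
|union| = 8

8


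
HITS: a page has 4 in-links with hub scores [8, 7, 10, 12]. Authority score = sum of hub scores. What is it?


Authority = sum of hub scores of in-linkers
In-link 1: hub score = 8
In-link 2: hub score = 7
In-link 3: hub score = 10
In-link 4: hub score = 12
Authority = 8 + 7 + 10 + 12 = 37

37


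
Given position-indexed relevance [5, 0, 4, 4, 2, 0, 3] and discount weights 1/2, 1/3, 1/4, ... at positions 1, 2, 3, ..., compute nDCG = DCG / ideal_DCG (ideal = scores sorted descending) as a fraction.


Position discount weights w_i = 1/(i+1) for i=1..7:
Weights = [1/2, 1/3, 1/4, 1/5, 1/6, 1/7, 1/8]
Actual relevance: [5, 0, 4, 4, 2, 0, 3]
DCG = 5/2 + 0/3 + 4/4 + 4/5 + 2/6 + 0/7 + 3/8 = 601/120
Ideal relevance (sorted desc): [5, 4, 4, 3, 2, 0, 0]
Ideal DCG = 5/2 + 4/3 + 4/4 + 3/5 + 2/6 + 0/7 + 0/8 = 173/30
nDCG = DCG / ideal_DCG = 601/120 / 173/30 = 601/692

601/692


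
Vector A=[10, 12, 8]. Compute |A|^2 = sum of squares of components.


|A|^2 = sum of squared components
A[0]^2 = 10^2 = 100
A[1]^2 = 12^2 = 144
A[2]^2 = 8^2 = 64
Sum = 100 + 144 + 64 = 308

308


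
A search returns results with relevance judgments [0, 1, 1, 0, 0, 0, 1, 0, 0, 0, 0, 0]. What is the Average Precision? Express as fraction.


Computing P@k for each relevant position:
Position 1: not relevant
Position 2: relevant, P@2 = 1/2 = 1/2
Position 3: relevant, P@3 = 2/3 = 2/3
Position 4: not relevant
Position 5: not relevant
Position 6: not relevant
Position 7: relevant, P@7 = 3/7 = 3/7
Position 8: not relevant
Position 9: not relevant
Position 10: not relevant
Position 11: not relevant
Position 12: not relevant
Sum of P@k = 1/2 + 2/3 + 3/7 = 67/42
AP = 67/42 / 3 = 67/126

67/126


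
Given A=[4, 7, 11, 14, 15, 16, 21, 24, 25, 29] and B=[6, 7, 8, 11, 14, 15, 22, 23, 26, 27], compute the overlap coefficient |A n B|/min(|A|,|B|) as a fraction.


A intersect B = [7, 11, 14, 15]
|A intersect B| = 4
min(|A|, |B|) = min(10, 10) = 10
Overlap = 4 / 10 = 2/5

2/5


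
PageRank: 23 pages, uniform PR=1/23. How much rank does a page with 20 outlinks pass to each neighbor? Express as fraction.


Initial PR = 1/23 = 1/23
Outlinks = 20
Contribution per link = PR / outlinks
= 1/23 / 20
= 1/460

1/460


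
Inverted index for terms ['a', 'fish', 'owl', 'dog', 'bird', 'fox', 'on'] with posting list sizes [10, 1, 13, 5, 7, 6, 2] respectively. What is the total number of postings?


Summing posting list sizes:
'a': 10 postings
'fish': 1 postings
'owl': 13 postings
'dog': 5 postings
'bird': 7 postings
'fox': 6 postings
'on': 2 postings
Total = 10 + 1 + 13 + 5 + 7 + 6 + 2 = 44

44


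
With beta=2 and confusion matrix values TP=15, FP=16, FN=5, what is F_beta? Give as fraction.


P = TP/(TP+FP) = 15/31 = 15/31
R = TP/(TP+FN) = 15/20 = 3/4
beta^2 = 2^2 = 4
(1 + beta^2) = 5
Numerator = (1+beta^2)*P*R = 225/124
Denominator = beta^2*P + R = 60/31 + 3/4 = 333/124
F_beta = 25/37

25/37


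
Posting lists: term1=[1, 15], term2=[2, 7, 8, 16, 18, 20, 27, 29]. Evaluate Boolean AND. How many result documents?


Boolean AND: find intersection of posting lists
term1 docs: [1, 15]
term2 docs: [2, 7, 8, 16, 18, 20, 27, 29]
Intersection: []
|intersection| = 0

0


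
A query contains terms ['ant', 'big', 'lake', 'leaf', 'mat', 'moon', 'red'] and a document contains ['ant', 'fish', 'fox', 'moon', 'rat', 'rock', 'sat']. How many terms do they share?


Query terms: ['ant', 'big', 'lake', 'leaf', 'mat', 'moon', 'red']
Document terms: ['ant', 'fish', 'fox', 'moon', 'rat', 'rock', 'sat']
Common terms: ['ant', 'moon']
Overlap count = 2

2


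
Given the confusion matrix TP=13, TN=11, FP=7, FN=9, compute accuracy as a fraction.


Accuracy = (TP + TN) / (TP + TN + FP + FN)
TP + TN = 13 + 11 = 24
Total = 13 + 11 + 7 + 9 = 40
Accuracy = 24 / 40 = 3/5

3/5


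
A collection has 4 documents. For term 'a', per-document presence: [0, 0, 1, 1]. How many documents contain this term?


Checking each document for 'a':
Doc 1: absent
Doc 2: absent
Doc 3: present
Doc 4: present
df = sum of presences = 0 + 0 + 1 + 1 = 2

2


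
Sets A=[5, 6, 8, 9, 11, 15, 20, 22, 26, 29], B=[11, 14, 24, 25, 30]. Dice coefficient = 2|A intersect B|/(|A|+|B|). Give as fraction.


A intersect B = [11]
|A intersect B| = 1
|A| = 10, |B| = 5
Dice = 2*1 / (10+5)
= 2 / 15 = 2/15

2/15


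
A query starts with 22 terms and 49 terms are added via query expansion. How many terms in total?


Original terms: 22
Expansion terms: 49
Total = 22 + 49 = 71

71


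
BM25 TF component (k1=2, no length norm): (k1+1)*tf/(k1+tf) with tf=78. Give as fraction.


BM25 TF component = (k1+1)*tf / (k1+tf)
k1 = 2, tf = 78
Numerator = (2+1)*78 = 234
Denominator = 2 + 78 = 80
= 234/80 = 117/40

117/40


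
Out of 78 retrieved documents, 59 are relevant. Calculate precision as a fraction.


Precision = relevant_retrieved / total_retrieved
= 59 / 78
= 59 / (59 + 19)
= 59/78

59/78


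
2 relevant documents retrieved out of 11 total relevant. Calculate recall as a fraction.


Recall = retrieved_relevant / total_relevant
= 2 / 11
= 2 / (2 + 9)
= 2/11

2/11


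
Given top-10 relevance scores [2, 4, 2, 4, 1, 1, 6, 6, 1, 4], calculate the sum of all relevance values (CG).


Cumulative Gain = sum of relevance scores
Position 1: rel=2, running sum=2
Position 2: rel=4, running sum=6
Position 3: rel=2, running sum=8
Position 4: rel=4, running sum=12
Position 5: rel=1, running sum=13
Position 6: rel=1, running sum=14
Position 7: rel=6, running sum=20
Position 8: rel=6, running sum=26
Position 9: rel=1, running sum=27
Position 10: rel=4, running sum=31
CG = 31

31


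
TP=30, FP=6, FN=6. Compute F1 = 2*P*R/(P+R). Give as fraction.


F1 = 2 * P * R / (P + R)
P = TP/(TP+FP) = 30/36 = 5/6
R = TP/(TP+FN) = 30/36 = 5/6
2 * P * R = 2 * 5/6 * 5/6 = 25/18
P + R = 5/6 + 5/6 = 5/3
F1 = 25/18 / 5/3 = 5/6

5/6


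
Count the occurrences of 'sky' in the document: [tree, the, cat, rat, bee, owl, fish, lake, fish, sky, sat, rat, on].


Document has 13 words
Scanning for 'sky':
Found at positions: [9]
Count = 1

1


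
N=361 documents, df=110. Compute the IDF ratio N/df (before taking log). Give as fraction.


IDF ratio = N / df
= 361 / 110
= 361/110

361/110


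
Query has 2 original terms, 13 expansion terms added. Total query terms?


Original terms: 2
Expansion terms: 13
Total = 2 + 13 = 15

15


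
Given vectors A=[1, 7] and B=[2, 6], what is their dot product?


Dot product = sum of element-wise products
A[0]*B[0] = 1*2 = 2
A[1]*B[1] = 7*6 = 42
Sum = 2 + 42 = 44

44


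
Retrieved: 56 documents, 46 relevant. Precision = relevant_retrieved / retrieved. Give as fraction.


Precision = relevant_retrieved / total_retrieved
= 46 / 56
= 46 / (46 + 10)
= 23/28

23/28


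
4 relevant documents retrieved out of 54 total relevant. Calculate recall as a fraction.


Recall = retrieved_relevant / total_relevant
= 4 / 54
= 4 / (4 + 50)
= 2/27

2/27


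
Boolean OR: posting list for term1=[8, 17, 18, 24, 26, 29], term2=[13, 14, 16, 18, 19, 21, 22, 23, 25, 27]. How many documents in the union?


Boolean OR: find union of posting lists
term1 docs: [8, 17, 18, 24, 26, 29]
term2 docs: [13, 14, 16, 18, 19, 21, 22, 23, 25, 27]
Union: [8, 13, 14, 16, 17, 18, 19, 21, 22, 23, 24, 25, 26, 27, 29]
|union| = 15

15


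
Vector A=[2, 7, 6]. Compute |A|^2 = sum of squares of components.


|A|^2 = sum of squared components
A[0]^2 = 2^2 = 4
A[1]^2 = 7^2 = 49
A[2]^2 = 6^2 = 36
Sum = 4 + 49 + 36 = 89

89


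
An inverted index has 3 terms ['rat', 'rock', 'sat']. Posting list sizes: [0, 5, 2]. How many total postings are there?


Summing posting list sizes:
'rat': 0 postings
'rock': 5 postings
'sat': 2 postings
Total = 0 + 5 + 2 = 7

7


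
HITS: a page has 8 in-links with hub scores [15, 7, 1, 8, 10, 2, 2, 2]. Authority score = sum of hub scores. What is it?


Authority = sum of hub scores of in-linkers
In-link 1: hub score = 15
In-link 2: hub score = 7
In-link 3: hub score = 1
In-link 4: hub score = 8
In-link 5: hub score = 10
In-link 6: hub score = 2
In-link 7: hub score = 2
In-link 8: hub score = 2
Authority = 15 + 7 + 1 + 8 + 10 + 2 + 2 + 2 = 47

47


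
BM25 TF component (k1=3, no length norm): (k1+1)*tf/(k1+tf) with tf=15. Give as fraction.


BM25 TF component = (k1+1)*tf / (k1+tf)
k1 = 3, tf = 15
Numerator = (3+1)*15 = 60
Denominator = 3 + 15 = 18
= 60/18 = 10/3

10/3


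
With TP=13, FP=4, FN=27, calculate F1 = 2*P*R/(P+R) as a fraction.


F1 = 2 * P * R / (P + R)
P = TP/(TP+FP) = 13/17 = 13/17
R = TP/(TP+FN) = 13/40 = 13/40
2 * P * R = 2 * 13/17 * 13/40 = 169/340
P + R = 13/17 + 13/40 = 741/680
F1 = 169/340 / 741/680 = 26/57

26/57


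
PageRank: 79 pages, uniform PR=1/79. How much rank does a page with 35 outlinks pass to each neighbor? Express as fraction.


Initial PR = 1/79 = 1/79
Outlinks = 35
Contribution per link = PR / outlinks
= 1/79 / 35
= 1/2765

1/2765


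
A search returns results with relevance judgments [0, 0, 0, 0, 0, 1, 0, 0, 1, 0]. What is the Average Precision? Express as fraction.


Computing P@k for each relevant position:
Position 1: not relevant
Position 2: not relevant
Position 3: not relevant
Position 4: not relevant
Position 5: not relevant
Position 6: relevant, P@6 = 1/6 = 1/6
Position 7: not relevant
Position 8: not relevant
Position 9: relevant, P@9 = 2/9 = 2/9
Position 10: not relevant
Sum of P@k = 1/6 + 2/9 = 7/18
AP = 7/18 / 2 = 7/36

7/36


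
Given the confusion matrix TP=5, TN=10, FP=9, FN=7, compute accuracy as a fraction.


Accuracy = (TP + TN) / (TP + TN + FP + FN)
TP + TN = 5 + 10 = 15
Total = 5 + 10 + 9 + 7 = 31
Accuracy = 15 / 31 = 15/31

15/31


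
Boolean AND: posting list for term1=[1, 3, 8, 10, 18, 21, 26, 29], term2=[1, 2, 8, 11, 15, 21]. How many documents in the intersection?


Boolean AND: find intersection of posting lists
term1 docs: [1, 3, 8, 10, 18, 21, 26, 29]
term2 docs: [1, 2, 8, 11, 15, 21]
Intersection: [1, 8, 21]
|intersection| = 3

3


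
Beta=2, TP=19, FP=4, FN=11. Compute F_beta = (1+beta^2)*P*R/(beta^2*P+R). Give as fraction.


P = TP/(TP+FP) = 19/23 = 19/23
R = TP/(TP+FN) = 19/30 = 19/30
beta^2 = 2^2 = 4
(1 + beta^2) = 5
Numerator = (1+beta^2)*P*R = 361/138
Denominator = beta^2*P + R = 76/23 + 19/30 = 2717/690
F_beta = 95/143

95/143


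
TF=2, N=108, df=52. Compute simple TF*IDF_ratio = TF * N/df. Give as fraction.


TF * (N/df)
= 2 * (108/52)
= 2 * 27/13
= 54/13

54/13


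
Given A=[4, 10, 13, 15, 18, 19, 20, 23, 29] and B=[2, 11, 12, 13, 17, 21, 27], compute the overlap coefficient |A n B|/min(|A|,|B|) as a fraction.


A intersect B = [13]
|A intersect B| = 1
min(|A|, |B|) = min(9, 7) = 7
Overlap = 1 / 7 = 1/7

1/7


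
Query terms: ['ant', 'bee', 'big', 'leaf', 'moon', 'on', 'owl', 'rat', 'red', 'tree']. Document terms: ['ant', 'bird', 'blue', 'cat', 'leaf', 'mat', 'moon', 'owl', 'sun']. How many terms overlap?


Query terms: ['ant', 'bee', 'big', 'leaf', 'moon', 'on', 'owl', 'rat', 'red', 'tree']
Document terms: ['ant', 'bird', 'blue', 'cat', 'leaf', 'mat', 'moon', 'owl', 'sun']
Common terms: ['ant', 'leaf', 'moon', 'owl']
Overlap count = 4

4


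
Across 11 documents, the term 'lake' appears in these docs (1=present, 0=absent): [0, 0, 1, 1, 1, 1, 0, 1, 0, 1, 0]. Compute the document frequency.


Checking each document for 'lake':
Doc 1: absent
Doc 2: absent
Doc 3: present
Doc 4: present
Doc 5: present
Doc 6: present
Doc 7: absent
Doc 8: present
Doc 9: absent
Doc 10: present
Doc 11: absent
df = sum of presences = 0 + 0 + 1 + 1 + 1 + 1 + 0 + 1 + 0 + 1 + 0 = 6

6


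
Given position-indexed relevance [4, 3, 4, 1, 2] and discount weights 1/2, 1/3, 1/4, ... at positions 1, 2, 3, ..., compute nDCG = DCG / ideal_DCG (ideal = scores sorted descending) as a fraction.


Position discount weights w_i = 1/(i+1) for i=1..5:
Weights = [1/2, 1/3, 1/4, 1/5, 1/6]
Actual relevance: [4, 3, 4, 1, 2]
DCG = 4/2 + 3/3 + 4/4 + 1/5 + 2/6 = 68/15
Ideal relevance (sorted desc): [4, 4, 3, 2, 1]
Ideal DCG = 4/2 + 4/3 + 3/4 + 2/5 + 1/6 = 93/20
nDCG = DCG / ideal_DCG = 68/15 / 93/20 = 272/279

272/279


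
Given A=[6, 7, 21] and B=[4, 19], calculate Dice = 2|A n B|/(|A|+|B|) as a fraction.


A intersect B = []
|A intersect B| = 0
|A| = 3, |B| = 2
Dice = 2*0 / (3+2)
= 0 / 5 = 0

0


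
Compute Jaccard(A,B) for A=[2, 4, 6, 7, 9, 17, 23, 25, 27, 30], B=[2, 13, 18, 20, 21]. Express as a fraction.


A intersect B = [2]
|A intersect B| = 1
A union B = [2, 4, 6, 7, 9, 13, 17, 18, 20, 21, 23, 25, 27, 30]
|A union B| = 14
Jaccard = 1/14 = 1/14

1/14


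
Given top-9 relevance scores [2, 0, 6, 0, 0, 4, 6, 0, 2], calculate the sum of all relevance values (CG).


Cumulative Gain = sum of relevance scores
Position 1: rel=2, running sum=2
Position 2: rel=0, running sum=2
Position 3: rel=6, running sum=8
Position 4: rel=0, running sum=8
Position 5: rel=0, running sum=8
Position 6: rel=4, running sum=12
Position 7: rel=6, running sum=18
Position 8: rel=0, running sum=18
Position 9: rel=2, running sum=20
CG = 20

20


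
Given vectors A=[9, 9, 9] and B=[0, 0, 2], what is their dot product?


Dot product = sum of element-wise products
A[0]*B[0] = 9*0 = 0
A[1]*B[1] = 9*0 = 0
A[2]*B[2] = 9*2 = 18
Sum = 0 + 0 + 18 = 18

18


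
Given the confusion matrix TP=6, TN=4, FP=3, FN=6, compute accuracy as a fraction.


Accuracy = (TP + TN) / (TP + TN + FP + FN)
TP + TN = 6 + 4 = 10
Total = 6 + 4 + 3 + 6 = 19
Accuracy = 10 / 19 = 10/19

10/19


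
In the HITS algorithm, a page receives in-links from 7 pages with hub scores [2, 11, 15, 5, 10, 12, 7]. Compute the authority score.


Authority = sum of hub scores of in-linkers
In-link 1: hub score = 2
In-link 2: hub score = 11
In-link 3: hub score = 15
In-link 4: hub score = 5
In-link 5: hub score = 10
In-link 6: hub score = 12
In-link 7: hub score = 7
Authority = 2 + 11 + 15 + 5 + 10 + 12 + 7 = 62

62


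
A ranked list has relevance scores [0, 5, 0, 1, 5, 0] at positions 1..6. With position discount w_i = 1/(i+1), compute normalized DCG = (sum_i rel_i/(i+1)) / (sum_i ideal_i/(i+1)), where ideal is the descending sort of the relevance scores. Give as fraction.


Position discount weights w_i = 1/(i+1) for i=1..6:
Weights = [1/2, 1/3, 1/4, 1/5, 1/6, 1/7]
Actual relevance: [0, 5, 0, 1, 5, 0]
DCG = 0/2 + 5/3 + 0/4 + 1/5 + 5/6 + 0/7 = 27/10
Ideal relevance (sorted desc): [5, 5, 1, 0, 0, 0]
Ideal DCG = 5/2 + 5/3 + 1/4 + 0/5 + 0/6 + 0/7 = 53/12
nDCG = DCG / ideal_DCG = 27/10 / 53/12 = 162/265

162/265


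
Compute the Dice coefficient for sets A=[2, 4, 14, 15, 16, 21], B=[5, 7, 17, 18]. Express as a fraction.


A intersect B = []
|A intersect B| = 0
|A| = 6, |B| = 4
Dice = 2*0 / (6+4)
= 0 / 10 = 0

0


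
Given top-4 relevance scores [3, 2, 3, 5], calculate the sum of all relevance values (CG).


Cumulative Gain = sum of relevance scores
Position 1: rel=3, running sum=3
Position 2: rel=2, running sum=5
Position 3: rel=3, running sum=8
Position 4: rel=5, running sum=13
CG = 13

13


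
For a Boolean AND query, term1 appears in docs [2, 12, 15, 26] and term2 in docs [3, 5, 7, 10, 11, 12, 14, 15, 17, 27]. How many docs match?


Boolean AND: find intersection of posting lists
term1 docs: [2, 12, 15, 26]
term2 docs: [3, 5, 7, 10, 11, 12, 14, 15, 17, 27]
Intersection: [12, 15]
|intersection| = 2

2


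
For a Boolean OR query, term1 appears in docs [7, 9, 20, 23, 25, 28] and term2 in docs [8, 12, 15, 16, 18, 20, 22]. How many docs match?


Boolean OR: find union of posting lists
term1 docs: [7, 9, 20, 23, 25, 28]
term2 docs: [8, 12, 15, 16, 18, 20, 22]
Union: [7, 8, 9, 12, 15, 16, 18, 20, 22, 23, 25, 28]
|union| = 12

12


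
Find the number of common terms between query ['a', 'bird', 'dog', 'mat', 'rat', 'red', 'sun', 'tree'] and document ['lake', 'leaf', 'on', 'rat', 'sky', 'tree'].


Query terms: ['a', 'bird', 'dog', 'mat', 'rat', 'red', 'sun', 'tree']
Document terms: ['lake', 'leaf', 'on', 'rat', 'sky', 'tree']
Common terms: ['rat', 'tree']
Overlap count = 2

2


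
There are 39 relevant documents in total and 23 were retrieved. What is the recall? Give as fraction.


Recall = retrieved_relevant / total_relevant
= 23 / 39
= 23 / (23 + 16)
= 23/39

23/39


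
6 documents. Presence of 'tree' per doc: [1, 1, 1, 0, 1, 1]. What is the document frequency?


Checking each document for 'tree':
Doc 1: present
Doc 2: present
Doc 3: present
Doc 4: absent
Doc 5: present
Doc 6: present
df = sum of presences = 1 + 1 + 1 + 0 + 1 + 1 = 5

5


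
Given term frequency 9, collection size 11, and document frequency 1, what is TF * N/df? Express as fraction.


TF * (N/df)
= 9 * (11/1)
= 9 * 11
= 99

99


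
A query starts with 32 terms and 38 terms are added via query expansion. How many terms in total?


Original terms: 32
Expansion terms: 38
Total = 32 + 38 = 70

70


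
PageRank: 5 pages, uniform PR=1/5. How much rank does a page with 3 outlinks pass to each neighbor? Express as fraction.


Initial PR = 1/5 = 1/5
Outlinks = 3
Contribution per link = PR / outlinks
= 1/5 / 3
= 1/15

1/15


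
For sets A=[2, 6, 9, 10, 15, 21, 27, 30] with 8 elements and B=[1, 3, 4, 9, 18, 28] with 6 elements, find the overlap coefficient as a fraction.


A intersect B = [9]
|A intersect B| = 1
min(|A|, |B|) = min(8, 6) = 6
Overlap = 1 / 6 = 1/6

1/6


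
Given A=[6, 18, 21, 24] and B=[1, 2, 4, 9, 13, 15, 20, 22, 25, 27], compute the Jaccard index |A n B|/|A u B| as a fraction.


A intersect B = []
|A intersect B| = 0
A union B = [1, 2, 4, 6, 9, 13, 15, 18, 20, 21, 22, 24, 25, 27]
|A union B| = 14
Jaccard = 0/14 = 0

0


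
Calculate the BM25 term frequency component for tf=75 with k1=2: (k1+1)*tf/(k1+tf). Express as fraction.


BM25 TF component = (k1+1)*tf / (k1+tf)
k1 = 2, tf = 75
Numerator = (2+1)*75 = 225
Denominator = 2 + 75 = 77
= 225/77 = 225/77

225/77


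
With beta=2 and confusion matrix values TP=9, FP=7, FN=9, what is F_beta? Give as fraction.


P = TP/(TP+FP) = 9/16 = 9/16
R = TP/(TP+FN) = 9/18 = 1/2
beta^2 = 2^2 = 4
(1 + beta^2) = 5
Numerator = (1+beta^2)*P*R = 45/32
Denominator = beta^2*P + R = 9/4 + 1/2 = 11/4
F_beta = 45/88

45/88


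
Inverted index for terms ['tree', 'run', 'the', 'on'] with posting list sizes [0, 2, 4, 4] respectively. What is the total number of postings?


Summing posting list sizes:
'tree': 0 postings
'run': 2 postings
'the': 4 postings
'on': 4 postings
Total = 0 + 2 + 4 + 4 = 10

10


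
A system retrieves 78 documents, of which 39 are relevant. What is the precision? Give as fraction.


Precision = relevant_retrieved / total_retrieved
= 39 / 78
= 39 / (39 + 39)
= 1/2

1/2


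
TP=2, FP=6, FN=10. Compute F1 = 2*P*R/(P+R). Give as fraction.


F1 = 2 * P * R / (P + R)
P = TP/(TP+FP) = 2/8 = 1/4
R = TP/(TP+FN) = 2/12 = 1/6
2 * P * R = 2 * 1/4 * 1/6 = 1/12
P + R = 1/4 + 1/6 = 5/12
F1 = 1/12 / 5/12 = 1/5

1/5


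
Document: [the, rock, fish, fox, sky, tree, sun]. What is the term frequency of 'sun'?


Document has 7 words
Scanning for 'sun':
Found at positions: [6]
Count = 1

1


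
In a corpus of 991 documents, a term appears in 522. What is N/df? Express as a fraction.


IDF ratio = N / df
= 991 / 522
= 991/522

991/522


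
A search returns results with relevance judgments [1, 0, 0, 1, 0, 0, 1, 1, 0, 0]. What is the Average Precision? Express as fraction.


Computing P@k for each relevant position:
Position 1: relevant, P@1 = 1/1 = 1
Position 2: not relevant
Position 3: not relevant
Position 4: relevant, P@4 = 2/4 = 1/2
Position 5: not relevant
Position 6: not relevant
Position 7: relevant, P@7 = 3/7 = 3/7
Position 8: relevant, P@8 = 4/8 = 1/2
Position 9: not relevant
Position 10: not relevant
Sum of P@k = 1 + 1/2 + 3/7 + 1/2 = 17/7
AP = 17/7 / 4 = 17/28

17/28


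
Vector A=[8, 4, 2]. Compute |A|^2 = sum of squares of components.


|A|^2 = sum of squared components
A[0]^2 = 8^2 = 64
A[1]^2 = 4^2 = 16
A[2]^2 = 2^2 = 4
Sum = 64 + 16 + 4 = 84

84


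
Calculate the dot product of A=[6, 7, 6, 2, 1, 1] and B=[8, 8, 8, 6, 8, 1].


Dot product = sum of element-wise products
A[0]*B[0] = 6*8 = 48
A[1]*B[1] = 7*8 = 56
A[2]*B[2] = 6*8 = 48
A[3]*B[3] = 2*6 = 12
A[4]*B[4] = 1*8 = 8
A[5]*B[5] = 1*1 = 1
Sum = 48 + 56 + 48 + 12 + 8 + 1 = 173

173


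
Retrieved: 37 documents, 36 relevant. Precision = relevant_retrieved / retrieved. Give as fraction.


Precision = relevant_retrieved / total_retrieved
= 36 / 37
= 36 / (36 + 1)
= 36/37

36/37


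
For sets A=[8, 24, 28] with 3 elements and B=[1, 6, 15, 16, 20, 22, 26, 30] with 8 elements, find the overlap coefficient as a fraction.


A intersect B = []
|A intersect B| = 0
min(|A|, |B|) = min(3, 8) = 3
Overlap = 0 / 3 = 0

0


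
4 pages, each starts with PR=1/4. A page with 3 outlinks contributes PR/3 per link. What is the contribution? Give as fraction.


Initial PR = 1/4 = 1/4
Outlinks = 3
Contribution per link = PR / outlinks
= 1/4 / 3
= 1/12

1/12


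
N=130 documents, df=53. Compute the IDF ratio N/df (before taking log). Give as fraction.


IDF ratio = N / df
= 130 / 53
= 130/53

130/53


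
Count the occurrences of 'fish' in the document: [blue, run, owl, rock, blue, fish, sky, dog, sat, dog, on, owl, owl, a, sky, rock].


Document has 16 words
Scanning for 'fish':
Found at positions: [5]
Count = 1

1


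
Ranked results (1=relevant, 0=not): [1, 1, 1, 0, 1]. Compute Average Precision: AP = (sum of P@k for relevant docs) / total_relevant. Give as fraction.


Computing P@k for each relevant position:
Position 1: relevant, P@1 = 1/1 = 1
Position 2: relevant, P@2 = 2/2 = 1
Position 3: relevant, P@3 = 3/3 = 1
Position 4: not relevant
Position 5: relevant, P@5 = 4/5 = 4/5
Sum of P@k = 1 + 1 + 1 + 4/5 = 19/5
AP = 19/5 / 4 = 19/20

19/20


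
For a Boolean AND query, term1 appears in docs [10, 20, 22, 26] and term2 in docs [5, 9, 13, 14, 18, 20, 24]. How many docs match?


Boolean AND: find intersection of posting lists
term1 docs: [10, 20, 22, 26]
term2 docs: [5, 9, 13, 14, 18, 20, 24]
Intersection: [20]
|intersection| = 1

1


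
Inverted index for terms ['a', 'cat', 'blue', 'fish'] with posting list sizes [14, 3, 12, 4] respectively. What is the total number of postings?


Summing posting list sizes:
'a': 14 postings
'cat': 3 postings
'blue': 12 postings
'fish': 4 postings
Total = 14 + 3 + 12 + 4 = 33

33


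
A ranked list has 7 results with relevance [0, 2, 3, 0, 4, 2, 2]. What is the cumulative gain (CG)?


Cumulative Gain = sum of relevance scores
Position 1: rel=0, running sum=0
Position 2: rel=2, running sum=2
Position 3: rel=3, running sum=5
Position 4: rel=0, running sum=5
Position 5: rel=4, running sum=9
Position 6: rel=2, running sum=11
Position 7: rel=2, running sum=13
CG = 13

13


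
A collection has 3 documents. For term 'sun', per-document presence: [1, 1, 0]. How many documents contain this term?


Checking each document for 'sun':
Doc 1: present
Doc 2: present
Doc 3: absent
df = sum of presences = 1 + 1 + 0 = 2

2


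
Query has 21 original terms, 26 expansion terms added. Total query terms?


Original terms: 21
Expansion terms: 26
Total = 21 + 26 = 47

47


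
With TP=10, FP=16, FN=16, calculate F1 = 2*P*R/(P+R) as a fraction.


F1 = 2 * P * R / (P + R)
P = TP/(TP+FP) = 10/26 = 5/13
R = TP/(TP+FN) = 10/26 = 5/13
2 * P * R = 2 * 5/13 * 5/13 = 50/169
P + R = 5/13 + 5/13 = 10/13
F1 = 50/169 / 10/13 = 5/13

5/13


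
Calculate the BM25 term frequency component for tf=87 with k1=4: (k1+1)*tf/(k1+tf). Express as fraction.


BM25 TF component = (k1+1)*tf / (k1+tf)
k1 = 4, tf = 87
Numerator = (4+1)*87 = 435
Denominator = 4 + 87 = 91
= 435/91 = 435/91

435/91


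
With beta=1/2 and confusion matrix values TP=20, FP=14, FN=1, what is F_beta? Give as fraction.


P = TP/(TP+FP) = 20/34 = 10/17
R = TP/(TP+FN) = 20/21 = 20/21
beta^2 = 1/2^2 = 1/4
(1 + beta^2) = 5/4
Numerator = (1+beta^2)*P*R = 250/357
Denominator = beta^2*P + R = 5/34 + 20/21 = 785/714
F_beta = 100/157

100/157


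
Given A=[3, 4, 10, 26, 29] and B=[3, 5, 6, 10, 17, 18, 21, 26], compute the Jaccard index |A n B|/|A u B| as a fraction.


A intersect B = [3, 10, 26]
|A intersect B| = 3
A union B = [3, 4, 5, 6, 10, 17, 18, 21, 26, 29]
|A union B| = 10
Jaccard = 3/10 = 3/10

3/10


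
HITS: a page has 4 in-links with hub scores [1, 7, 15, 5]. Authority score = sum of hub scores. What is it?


Authority = sum of hub scores of in-linkers
In-link 1: hub score = 1
In-link 2: hub score = 7
In-link 3: hub score = 15
In-link 4: hub score = 5
Authority = 1 + 7 + 15 + 5 = 28

28


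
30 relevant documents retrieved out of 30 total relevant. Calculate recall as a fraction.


Recall = retrieved_relevant / total_relevant
= 30 / 30
= 30 / (30 + 0)
= 1

1


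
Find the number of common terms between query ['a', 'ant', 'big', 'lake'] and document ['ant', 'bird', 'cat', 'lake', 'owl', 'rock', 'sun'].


Query terms: ['a', 'ant', 'big', 'lake']
Document terms: ['ant', 'bird', 'cat', 'lake', 'owl', 'rock', 'sun']
Common terms: ['ant', 'lake']
Overlap count = 2

2


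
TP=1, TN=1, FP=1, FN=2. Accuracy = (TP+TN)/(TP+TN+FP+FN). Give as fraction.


Accuracy = (TP + TN) / (TP + TN + FP + FN)
TP + TN = 1 + 1 = 2
Total = 1 + 1 + 1 + 2 = 5
Accuracy = 2 / 5 = 2/5

2/5


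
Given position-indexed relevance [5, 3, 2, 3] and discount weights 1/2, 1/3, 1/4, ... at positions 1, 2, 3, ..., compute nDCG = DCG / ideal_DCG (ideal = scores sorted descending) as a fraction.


Position discount weights w_i = 1/(i+1) for i=1..4:
Weights = [1/2, 1/3, 1/4, 1/5]
Actual relevance: [5, 3, 2, 3]
DCG = 5/2 + 3/3 + 2/4 + 3/5 = 23/5
Ideal relevance (sorted desc): [5, 3, 3, 2]
Ideal DCG = 5/2 + 3/3 + 3/4 + 2/5 = 93/20
nDCG = DCG / ideal_DCG = 23/5 / 93/20 = 92/93

92/93


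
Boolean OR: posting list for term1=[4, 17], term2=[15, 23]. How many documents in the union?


Boolean OR: find union of posting lists
term1 docs: [4, 17]
term2 docs: [15, 23]
Union: [4, 15, 17, 23]
|union| = 4

4


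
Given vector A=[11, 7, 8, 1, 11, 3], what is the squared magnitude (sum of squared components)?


|A|^2 = sum of squared components
A[0]^2 = 11^2 = 121
A[1]^2 = 7^2 = 49
A[2]^2 = 8^2 = 64
A[3]^2 = 1^2 = 1
A[4]^2 = 11^2 = 121
A[5]^2 = 3^2 = 9
Sum = 121 + 49 + 64 + 1 + 121 + 9 = 365

365
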